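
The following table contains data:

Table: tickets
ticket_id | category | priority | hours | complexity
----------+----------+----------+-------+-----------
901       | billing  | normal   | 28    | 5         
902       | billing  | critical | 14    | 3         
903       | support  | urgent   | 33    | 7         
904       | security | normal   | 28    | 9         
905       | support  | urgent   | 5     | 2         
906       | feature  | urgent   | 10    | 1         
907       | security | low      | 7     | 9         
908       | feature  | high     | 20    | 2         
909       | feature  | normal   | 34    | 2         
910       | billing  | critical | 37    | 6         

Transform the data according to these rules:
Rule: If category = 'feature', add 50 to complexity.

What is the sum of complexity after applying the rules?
196

Step 1: Count records where category = 'feature': 3
Step 2: Total bonus added: 3 × 50 = 150
Step 3: Original sum of complexity: 46
Step 4: Final sum = 46 + 150 = 196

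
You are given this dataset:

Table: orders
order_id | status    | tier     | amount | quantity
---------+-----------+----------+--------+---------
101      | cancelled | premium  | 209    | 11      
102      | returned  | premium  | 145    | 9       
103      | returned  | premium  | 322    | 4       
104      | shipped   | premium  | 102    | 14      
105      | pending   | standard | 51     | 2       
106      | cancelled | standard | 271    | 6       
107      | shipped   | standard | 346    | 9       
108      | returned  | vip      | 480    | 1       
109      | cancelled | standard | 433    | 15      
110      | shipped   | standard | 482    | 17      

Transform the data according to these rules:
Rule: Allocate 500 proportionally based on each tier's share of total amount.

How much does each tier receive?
premium: 136.92, standard: 278.6, vip: 84.48

Step 1: Calculate total amount = 2841
Step 2: Calculate each tier's proportion:
  premium: 778/2841 = 27.38% → 136.92
  standard: 1583/2841 = 55.72% → 278.6
  vip: 480/2841 = 16.90% → 84.48
Step 3: Verify: sum of allocations ≈ 500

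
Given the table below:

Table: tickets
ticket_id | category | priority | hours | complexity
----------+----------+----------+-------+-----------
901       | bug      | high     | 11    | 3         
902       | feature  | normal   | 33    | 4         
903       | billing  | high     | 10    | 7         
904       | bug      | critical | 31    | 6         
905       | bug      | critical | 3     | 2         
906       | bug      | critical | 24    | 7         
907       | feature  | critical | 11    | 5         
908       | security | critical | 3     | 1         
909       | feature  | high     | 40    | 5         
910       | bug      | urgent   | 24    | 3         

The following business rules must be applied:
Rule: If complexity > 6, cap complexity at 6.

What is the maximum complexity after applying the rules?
6

Step 1: Original maximum complexity = 7
Step 2: Apply cap at 6
Step 3: 2 records had complexity > 6 and were capped
Step 4: Maximum after transformation = 6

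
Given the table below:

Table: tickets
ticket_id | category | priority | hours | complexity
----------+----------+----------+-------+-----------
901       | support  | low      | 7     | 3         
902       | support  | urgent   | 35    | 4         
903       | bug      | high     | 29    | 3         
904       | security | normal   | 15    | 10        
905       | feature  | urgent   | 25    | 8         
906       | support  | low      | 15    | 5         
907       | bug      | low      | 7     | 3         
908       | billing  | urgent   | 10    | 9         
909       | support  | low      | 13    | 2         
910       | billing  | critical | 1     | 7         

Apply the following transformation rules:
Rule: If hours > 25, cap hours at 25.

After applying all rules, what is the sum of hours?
143

Step 1: 2 records have hours > 25
Step 2: These records originally summed to 64
Step 3: After capping: 2 × 25 = 50
Step 4: Unaffected records sum: 93
Step 5: Final sum = 50 + 93 = 143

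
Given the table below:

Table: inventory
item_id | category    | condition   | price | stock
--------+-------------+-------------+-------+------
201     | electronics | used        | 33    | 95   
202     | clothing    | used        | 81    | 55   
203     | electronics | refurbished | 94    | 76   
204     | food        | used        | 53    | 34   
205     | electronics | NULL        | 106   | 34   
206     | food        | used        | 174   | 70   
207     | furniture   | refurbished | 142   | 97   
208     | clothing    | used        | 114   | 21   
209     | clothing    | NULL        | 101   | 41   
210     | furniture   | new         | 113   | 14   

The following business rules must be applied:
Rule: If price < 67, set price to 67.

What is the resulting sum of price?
1059

Step 1: 2 records have price < 67
Step 2: These records originally summed to 86
Step 3: After setting to minimum: 2 × 67 = 134
Step 4: Unaffected records sum: 925
Step 5: Final sum = 134 + 925 = 1059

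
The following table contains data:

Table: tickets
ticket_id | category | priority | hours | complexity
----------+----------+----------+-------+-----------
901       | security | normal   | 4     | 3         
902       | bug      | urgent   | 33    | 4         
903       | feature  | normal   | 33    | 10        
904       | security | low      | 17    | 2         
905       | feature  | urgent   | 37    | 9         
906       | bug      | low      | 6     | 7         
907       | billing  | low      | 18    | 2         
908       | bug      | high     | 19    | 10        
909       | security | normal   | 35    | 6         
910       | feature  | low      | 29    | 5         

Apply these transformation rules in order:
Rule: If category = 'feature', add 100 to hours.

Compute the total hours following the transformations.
531

Step 1: Count records where category = 'feature': 3
Step 2: Total bonus added: 3 × 100 = 300
Step 3: Original sum of hours: 231
Step 4: Final sum = 231 + 300 = 531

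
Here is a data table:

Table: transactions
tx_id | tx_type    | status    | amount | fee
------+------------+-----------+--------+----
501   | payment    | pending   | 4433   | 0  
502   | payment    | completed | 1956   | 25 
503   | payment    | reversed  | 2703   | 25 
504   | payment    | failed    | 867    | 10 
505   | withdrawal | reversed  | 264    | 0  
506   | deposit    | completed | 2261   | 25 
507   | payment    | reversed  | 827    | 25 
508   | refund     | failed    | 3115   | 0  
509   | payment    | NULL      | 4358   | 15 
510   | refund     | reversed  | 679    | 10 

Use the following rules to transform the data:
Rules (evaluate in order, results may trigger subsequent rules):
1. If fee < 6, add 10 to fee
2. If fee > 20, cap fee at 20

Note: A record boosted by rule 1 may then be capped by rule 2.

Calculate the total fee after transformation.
145

Step 1: Apply rule 1 to records with fee < 6
  - 3 records get bonus of 10
  - Of these, 0 records then exceed 20 and get capped
Step 2: Apply rule 2 to records with fee > 20
  - 4 records (original) are capped
Step 3: Calculate final sum = 145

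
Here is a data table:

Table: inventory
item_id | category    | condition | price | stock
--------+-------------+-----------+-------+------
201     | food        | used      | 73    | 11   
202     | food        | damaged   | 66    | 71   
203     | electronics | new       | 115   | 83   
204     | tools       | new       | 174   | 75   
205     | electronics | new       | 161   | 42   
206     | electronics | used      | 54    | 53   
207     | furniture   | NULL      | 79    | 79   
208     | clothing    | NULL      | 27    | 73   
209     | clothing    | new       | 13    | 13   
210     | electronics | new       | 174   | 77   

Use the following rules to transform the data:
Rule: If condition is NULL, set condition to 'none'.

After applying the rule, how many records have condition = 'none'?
2

Step 1: Count records where condition IS NULL
Step 2: Found 2 records with NULL condition
Step 3: These records will have condition set to 'none'
Step 4: Records already having condition = 'none': 0
Step 5: Answer: 2 + 0 = 2 records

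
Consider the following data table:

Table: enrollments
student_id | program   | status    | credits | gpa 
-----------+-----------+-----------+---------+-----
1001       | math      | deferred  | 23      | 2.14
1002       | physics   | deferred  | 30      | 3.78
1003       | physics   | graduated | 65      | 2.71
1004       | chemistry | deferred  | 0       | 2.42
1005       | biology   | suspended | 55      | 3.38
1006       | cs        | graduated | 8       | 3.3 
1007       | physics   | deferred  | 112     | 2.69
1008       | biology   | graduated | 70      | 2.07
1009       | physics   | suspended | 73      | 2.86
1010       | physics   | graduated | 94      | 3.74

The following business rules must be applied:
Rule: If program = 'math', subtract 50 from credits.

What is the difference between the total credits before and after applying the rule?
50

Step 1: Original sum of credits = 530
Step 2: 1 records have program = 'math'
Step 3: Each affected record changes by -50
Step 4: Total change = 1 × -50 = -50
Step 5: New sum = 530 + -50 = 480
Step 6: Difference = |480 - 530| = 50
        (Sum decreased by 50)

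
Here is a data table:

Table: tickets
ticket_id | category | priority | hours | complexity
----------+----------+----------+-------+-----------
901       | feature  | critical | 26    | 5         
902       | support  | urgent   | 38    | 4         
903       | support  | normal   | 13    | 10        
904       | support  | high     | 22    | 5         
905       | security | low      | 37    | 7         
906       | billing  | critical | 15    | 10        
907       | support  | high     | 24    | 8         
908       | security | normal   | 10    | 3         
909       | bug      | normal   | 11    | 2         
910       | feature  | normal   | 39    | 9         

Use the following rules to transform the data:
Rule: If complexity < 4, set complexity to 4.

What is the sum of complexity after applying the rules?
66

Step 1: 2 records have complexity < 4
Step 2: These records originally summed to 5
Step 3: After setting to minimum: 2 × 4 = 8
Step 4: Unaffected records sum: 58
Step 5: Final sum = 8 + 58 = 66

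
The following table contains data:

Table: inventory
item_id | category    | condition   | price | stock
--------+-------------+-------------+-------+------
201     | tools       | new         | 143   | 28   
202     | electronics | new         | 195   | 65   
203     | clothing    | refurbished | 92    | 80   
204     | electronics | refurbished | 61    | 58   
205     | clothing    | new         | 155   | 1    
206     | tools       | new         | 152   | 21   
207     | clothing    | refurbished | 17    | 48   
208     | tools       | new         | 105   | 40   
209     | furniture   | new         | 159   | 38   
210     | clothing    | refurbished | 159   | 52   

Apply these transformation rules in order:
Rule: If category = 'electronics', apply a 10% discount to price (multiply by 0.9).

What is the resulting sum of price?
1212.4

Step 1: Records with category = 'electronics' have total price = 256
Step 2: Apply multiplier: 256 × 0.9 = 230.4
Step 3: Other records total: 982
Step 4: Final sum = 230.4 + 982 = 1212.4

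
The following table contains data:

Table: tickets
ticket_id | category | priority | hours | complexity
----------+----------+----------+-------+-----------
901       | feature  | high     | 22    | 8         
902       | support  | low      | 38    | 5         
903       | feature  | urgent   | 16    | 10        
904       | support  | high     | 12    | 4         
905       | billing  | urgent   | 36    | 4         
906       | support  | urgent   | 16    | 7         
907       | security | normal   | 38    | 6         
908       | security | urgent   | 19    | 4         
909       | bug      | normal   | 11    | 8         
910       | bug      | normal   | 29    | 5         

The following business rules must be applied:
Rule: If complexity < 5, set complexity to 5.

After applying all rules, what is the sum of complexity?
64

Step 1: 3 records have complexity < 5
Step 2: These records originally summed to 12
Step 3: After setting to minimum: 3 × 5 = 15
Step 4: Unaffected records sum: 49
Step 5: Final sum = 15 + 49 = 64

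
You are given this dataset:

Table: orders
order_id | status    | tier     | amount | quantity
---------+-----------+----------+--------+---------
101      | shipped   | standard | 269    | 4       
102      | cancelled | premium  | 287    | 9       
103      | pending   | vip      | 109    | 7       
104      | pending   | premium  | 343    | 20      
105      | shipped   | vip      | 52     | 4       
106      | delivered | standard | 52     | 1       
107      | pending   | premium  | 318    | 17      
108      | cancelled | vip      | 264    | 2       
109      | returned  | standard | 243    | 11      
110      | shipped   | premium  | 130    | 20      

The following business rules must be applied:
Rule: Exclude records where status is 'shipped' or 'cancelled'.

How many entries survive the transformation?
5

Step 1: Count records to exclude
  - 3 (shipped) + 2 (cancelled) = 5 records
Step 2: Total records: 10
Step 3: Remaining = 10 - 5 = 5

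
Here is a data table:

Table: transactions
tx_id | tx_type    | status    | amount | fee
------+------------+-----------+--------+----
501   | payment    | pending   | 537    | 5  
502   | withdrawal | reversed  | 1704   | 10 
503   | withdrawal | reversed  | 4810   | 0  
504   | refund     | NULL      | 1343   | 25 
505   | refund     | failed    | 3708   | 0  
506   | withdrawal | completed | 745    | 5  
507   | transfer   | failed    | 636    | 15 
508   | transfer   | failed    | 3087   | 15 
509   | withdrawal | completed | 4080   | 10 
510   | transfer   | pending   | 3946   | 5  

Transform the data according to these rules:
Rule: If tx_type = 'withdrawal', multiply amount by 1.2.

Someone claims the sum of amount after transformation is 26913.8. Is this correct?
No, the correct result is 26863.8.

Step 1: Calculate the correct sum after transformation
Step 2: Apply multiplier 1.2 to records where tx_type = 'withdrawal'
Step 3: Correct result = 26863.8
Step 4: Claimed result = 26913.8
Step 5: 26863.8 ≠ 26913.8
Conclusion: The claimed result is incorrect. The correct answer is 26863.8.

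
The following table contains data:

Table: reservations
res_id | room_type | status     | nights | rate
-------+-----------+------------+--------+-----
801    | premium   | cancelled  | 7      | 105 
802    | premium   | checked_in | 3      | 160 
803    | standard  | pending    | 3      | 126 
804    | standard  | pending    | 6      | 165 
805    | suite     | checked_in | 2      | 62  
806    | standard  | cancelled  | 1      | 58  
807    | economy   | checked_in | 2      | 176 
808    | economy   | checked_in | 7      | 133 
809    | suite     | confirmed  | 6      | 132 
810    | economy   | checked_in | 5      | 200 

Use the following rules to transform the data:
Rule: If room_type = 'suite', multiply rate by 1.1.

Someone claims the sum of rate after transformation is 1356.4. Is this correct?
No, the correct result is 1336.4.

Step 1: Calculate the correct sum after transformation
Step 2: Apply multiplier 1.1 to records where room_type = 'suite'
Step 3: Correct result = 1336.4
Step 4: Claimed result = 1356.4
Step 5: 1336.4 ≠ 1356.4
Conclusion: The claimed result is incorrect. The correct answer is 1336.4.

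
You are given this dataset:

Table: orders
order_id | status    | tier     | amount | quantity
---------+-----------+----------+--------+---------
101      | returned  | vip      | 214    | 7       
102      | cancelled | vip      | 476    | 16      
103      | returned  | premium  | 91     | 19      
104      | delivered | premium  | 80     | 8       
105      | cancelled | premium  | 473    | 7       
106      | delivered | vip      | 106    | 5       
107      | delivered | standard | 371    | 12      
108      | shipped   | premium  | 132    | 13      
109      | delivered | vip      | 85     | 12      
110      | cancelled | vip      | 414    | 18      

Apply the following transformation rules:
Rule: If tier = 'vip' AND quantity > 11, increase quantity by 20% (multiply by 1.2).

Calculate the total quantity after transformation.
126.2

Step 1: Find records where tier = 'vip' AND quantity > 11
Step 2: 3 records match, summing to 46
Step 3: After multiplier: 46 × 1.2 = 55.2
Step 4: Unaffected records sum: 71
Step 5: Final sum = 55.2 + 71 = 126.2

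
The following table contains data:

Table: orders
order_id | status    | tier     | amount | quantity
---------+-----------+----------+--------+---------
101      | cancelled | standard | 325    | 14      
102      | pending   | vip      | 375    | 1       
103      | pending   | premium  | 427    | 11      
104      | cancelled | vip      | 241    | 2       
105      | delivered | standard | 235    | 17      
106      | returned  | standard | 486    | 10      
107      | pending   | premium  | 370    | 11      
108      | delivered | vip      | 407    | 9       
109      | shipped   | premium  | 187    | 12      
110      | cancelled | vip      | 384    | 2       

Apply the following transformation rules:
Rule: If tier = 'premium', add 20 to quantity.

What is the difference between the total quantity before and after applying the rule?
60

Step 1: Original sum of quantity = 89
Step 2: 3 records have tier = 'premium'
Step 3: Each affected record changes by 20
Step 4: Total change = 3 × 20 = 60
Step 5: New sum = 89 + 60 = 149
Step 6: Difference = |149 - 89| = 60
        (Sum increased by 60)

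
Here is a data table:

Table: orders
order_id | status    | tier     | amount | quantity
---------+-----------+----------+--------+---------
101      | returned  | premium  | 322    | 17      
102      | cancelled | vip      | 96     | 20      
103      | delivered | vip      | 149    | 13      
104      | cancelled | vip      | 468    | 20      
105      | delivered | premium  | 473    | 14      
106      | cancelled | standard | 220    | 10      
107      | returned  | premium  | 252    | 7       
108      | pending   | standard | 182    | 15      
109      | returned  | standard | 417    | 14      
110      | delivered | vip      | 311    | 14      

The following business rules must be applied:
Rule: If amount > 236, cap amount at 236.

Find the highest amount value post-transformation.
236

Step 1: Original maximum amount = 473
Step 2: Apply cap at 236
Step 3: 6 records had amount > 236 and were capped
Step 4: Maximum after transformation = 236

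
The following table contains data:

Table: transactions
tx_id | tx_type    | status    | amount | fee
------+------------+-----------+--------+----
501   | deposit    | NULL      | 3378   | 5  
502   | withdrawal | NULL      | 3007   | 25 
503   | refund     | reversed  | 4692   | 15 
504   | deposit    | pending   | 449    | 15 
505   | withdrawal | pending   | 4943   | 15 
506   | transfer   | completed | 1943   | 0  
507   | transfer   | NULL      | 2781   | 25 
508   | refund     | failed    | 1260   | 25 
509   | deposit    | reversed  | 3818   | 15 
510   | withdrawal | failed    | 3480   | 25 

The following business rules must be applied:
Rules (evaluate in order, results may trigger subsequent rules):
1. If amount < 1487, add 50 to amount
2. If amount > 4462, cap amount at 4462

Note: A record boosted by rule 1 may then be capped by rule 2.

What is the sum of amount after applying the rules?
29140

Step 1: Apply rule 1 to records with amount < 1487
  - 2 records get bonus of 50
  - Of these, 0 records then exceed 4462 and get capped
Step 2: Apply rule 2 to records with amount > 4462
  - 2 records (original) are capped
Step 3: Calculate final sum = 29140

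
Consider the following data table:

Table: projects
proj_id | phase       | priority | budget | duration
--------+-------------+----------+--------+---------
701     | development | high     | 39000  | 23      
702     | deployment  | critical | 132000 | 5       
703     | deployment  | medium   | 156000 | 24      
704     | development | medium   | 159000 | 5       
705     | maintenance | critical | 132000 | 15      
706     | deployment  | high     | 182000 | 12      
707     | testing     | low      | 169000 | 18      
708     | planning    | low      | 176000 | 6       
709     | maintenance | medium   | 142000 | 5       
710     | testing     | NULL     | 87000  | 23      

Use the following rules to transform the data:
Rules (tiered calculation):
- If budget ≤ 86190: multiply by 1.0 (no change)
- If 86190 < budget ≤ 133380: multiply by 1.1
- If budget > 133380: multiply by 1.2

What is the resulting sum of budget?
1605900.0

Step 1: Tier 1 (budget ≤ 86190): 1 records, sum = 39000 × 1.0 = 39000.0
Step 2: Tier 2 (86190 < budget ≤ 133380): 3 records, sum = 351000 × 1.1 = 386100.0
Step 3: Tier 3 (budget > 133380): 6 records, sum = 984000 × 1.2 = 1180800.0
Step 4: Final sum = 39000.0 + 386100.0 + 1180800.0 = 1605900.0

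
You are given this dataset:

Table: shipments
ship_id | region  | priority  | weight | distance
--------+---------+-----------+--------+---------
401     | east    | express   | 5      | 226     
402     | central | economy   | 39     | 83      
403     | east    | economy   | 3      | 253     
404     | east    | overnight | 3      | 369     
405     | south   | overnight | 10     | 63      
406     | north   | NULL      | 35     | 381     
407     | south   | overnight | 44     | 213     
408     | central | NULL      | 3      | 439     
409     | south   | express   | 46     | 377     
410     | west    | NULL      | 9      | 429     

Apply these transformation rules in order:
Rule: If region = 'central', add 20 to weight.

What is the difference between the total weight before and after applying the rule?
40

Step 1: Original sum of weight = 197
Step 2: 2 records have region = 'central'
Step 3: Each affected record changes by 20
Step 4: Total change = 2 × 20 = 40
Step 5: New sum = 197 + 40 = 237
Step 6: Difference = |237 - 197| = 40
        (Sum increased by 40)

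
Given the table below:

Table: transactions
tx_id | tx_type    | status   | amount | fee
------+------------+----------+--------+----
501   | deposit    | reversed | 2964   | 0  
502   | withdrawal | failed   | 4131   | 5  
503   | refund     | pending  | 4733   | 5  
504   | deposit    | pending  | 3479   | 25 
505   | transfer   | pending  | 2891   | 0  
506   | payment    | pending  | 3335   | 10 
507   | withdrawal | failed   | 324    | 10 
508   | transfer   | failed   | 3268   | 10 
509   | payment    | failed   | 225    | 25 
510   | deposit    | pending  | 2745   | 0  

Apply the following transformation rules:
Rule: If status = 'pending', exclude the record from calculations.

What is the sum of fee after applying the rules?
50

Step 1: Identify records where status = 'pending'
Step 2: The excluded records sum to 40
Step 3: Original total fee = 90
Step 4: Remaining total = 90 - 40 = 50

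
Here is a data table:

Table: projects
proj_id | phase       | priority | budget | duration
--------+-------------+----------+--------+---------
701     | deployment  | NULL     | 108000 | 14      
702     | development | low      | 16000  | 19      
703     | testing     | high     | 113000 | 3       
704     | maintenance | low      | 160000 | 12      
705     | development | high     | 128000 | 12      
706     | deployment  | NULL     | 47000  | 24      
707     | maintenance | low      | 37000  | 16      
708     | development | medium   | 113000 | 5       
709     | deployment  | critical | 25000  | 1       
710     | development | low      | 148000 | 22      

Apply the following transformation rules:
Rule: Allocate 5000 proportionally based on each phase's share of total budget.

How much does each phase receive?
deployment: 1005.59, development: 2262.57, maintenance: 1100.56, testing: 631.28

Step 1: Calculate total budget = 895000
Step 2: Calculate each phase's proportion:
  deployment: 180000/895000 = 20.11% → 1005.59
  development: 405000/895000 = 45.25% → 2262.57
  maintenance: 197000/895000 = 22.01% → 1100.56
  testing: 113000/895000 = 12.63% → 631.28
Step 3: Verify: sum of allocations ≈ 5000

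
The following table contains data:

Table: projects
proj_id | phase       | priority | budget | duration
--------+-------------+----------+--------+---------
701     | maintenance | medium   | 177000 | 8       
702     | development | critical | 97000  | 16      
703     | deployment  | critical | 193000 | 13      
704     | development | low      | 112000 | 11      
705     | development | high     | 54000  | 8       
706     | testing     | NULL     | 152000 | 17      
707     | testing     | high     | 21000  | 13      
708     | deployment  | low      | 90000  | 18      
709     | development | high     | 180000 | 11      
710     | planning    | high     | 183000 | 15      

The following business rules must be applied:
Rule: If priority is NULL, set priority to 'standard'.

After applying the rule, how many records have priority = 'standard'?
1

Step 1: Count records where priority IS NULL
Step 2: Found 1 records with NULL priority
Step 3: These records will have priority set to 'standard'
Step 4: Records already having priority = 'standard': 0
Step 5: Answer: 1 + 0 = 1 records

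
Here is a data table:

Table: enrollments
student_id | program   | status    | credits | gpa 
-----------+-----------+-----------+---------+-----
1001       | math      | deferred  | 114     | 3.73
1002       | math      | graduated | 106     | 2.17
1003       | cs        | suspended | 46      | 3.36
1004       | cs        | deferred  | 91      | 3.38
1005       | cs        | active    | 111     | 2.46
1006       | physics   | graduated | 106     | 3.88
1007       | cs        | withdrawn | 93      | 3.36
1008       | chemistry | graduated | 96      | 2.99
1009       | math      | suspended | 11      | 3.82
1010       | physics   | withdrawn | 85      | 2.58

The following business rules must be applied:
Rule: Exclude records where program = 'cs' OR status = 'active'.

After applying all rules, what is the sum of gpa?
19.17

Step 1: Find records where program = 'cs' OR status = 'active'
Step 2: 4 records match, summing to 12.56
Step 3: Original sum: 31.73
Step 4: Remaining sum = 31.73 - 12.56 = 19.17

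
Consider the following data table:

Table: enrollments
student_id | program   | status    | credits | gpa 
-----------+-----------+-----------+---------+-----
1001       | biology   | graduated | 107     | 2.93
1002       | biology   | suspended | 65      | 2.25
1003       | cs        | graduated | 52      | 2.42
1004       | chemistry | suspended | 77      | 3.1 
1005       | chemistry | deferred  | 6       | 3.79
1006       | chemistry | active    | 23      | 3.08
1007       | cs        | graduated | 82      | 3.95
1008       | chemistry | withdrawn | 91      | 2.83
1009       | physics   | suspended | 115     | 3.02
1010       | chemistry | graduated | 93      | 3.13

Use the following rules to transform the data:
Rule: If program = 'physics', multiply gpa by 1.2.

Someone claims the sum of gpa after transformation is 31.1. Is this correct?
Yes, the result is correct.

Step 1: Calculate the correct sum after transformation
Step 2: Apply multiplier 1.2 to records where program = 'physics'
Step 3: Correct result = 31.1
Step 4: Claimed result = 31.1
Step 5: 31.1 = 31.1 ✓
Conclusion: The claimed result is correct.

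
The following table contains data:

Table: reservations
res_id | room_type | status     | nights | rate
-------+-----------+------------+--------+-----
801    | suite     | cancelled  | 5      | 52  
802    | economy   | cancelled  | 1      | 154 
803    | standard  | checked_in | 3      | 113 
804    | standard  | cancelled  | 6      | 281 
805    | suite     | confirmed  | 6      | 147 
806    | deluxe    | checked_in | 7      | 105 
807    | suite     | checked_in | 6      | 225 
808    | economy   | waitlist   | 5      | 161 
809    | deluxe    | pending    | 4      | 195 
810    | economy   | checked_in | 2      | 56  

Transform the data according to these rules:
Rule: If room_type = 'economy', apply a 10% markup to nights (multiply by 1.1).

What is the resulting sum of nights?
45.8

Step 1: Records with room_type = 'economy' have total nights = 8
Step 2: Apply multiplier: 8 × 1.1 = 8.8
Step 3: Other records total: 37
Step 4: Final sum = 8.8 + 37 = 45.8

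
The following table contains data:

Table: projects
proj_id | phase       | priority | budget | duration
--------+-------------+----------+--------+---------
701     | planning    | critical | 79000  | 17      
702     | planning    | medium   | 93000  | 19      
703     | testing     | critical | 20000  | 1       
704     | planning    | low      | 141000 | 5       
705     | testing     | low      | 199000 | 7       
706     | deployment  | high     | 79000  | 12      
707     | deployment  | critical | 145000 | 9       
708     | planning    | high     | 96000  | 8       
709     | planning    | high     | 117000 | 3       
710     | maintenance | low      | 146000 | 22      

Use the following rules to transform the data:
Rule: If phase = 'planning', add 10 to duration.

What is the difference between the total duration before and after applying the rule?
50

Step 1: Original sum of duration = 103
Step 2: 5 records have phase = 'planning'
Step 3: Each affected record changes by 10
Step 4: Total change = 5 × 10 = 50
Step 5: New sum = 103 + 50 = 153
Step 6: Difference = |153 - 103| = 50
        (Sum increased by 50)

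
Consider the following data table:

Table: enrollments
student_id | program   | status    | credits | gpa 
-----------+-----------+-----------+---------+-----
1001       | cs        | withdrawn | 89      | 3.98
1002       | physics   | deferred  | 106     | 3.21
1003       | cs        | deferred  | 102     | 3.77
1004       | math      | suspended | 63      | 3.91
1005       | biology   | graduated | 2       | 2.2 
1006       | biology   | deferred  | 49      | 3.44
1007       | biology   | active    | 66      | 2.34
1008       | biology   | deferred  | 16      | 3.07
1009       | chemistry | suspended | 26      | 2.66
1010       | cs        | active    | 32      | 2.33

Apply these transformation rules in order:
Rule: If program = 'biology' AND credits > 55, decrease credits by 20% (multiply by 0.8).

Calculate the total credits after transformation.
537.8

Step 1: Find records where program = 'biology' AND credits > 55
Step 2: 1 records match, summing to 66
Step 3: After multiplier: 66 × 0.8 = 52.8
Step 4: Unaffected records sum: 485
Step 5: Final sum = 52.8 + 485 = 537.8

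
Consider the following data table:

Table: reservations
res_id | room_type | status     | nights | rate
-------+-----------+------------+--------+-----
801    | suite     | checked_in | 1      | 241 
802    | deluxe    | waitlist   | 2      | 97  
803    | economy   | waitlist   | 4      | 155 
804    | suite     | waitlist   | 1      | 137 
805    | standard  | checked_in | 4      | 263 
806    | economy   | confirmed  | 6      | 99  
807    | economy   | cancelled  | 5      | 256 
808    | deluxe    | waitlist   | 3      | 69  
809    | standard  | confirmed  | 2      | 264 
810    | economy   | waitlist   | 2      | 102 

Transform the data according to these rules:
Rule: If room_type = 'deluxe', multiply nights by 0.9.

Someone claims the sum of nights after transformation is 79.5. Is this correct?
No, the correct result is 29.5.

Step 1: Calculate the correct sum after transformation
Step 2: Apply multiplier 0.9 to records where room_type = 'deluxe'
Step 3: Correct result = 29.5
Step 4: Claimed result = 79.5
Step 5: 29.5 ≠ 79.5
Conclusion: The claimed result is incorrect. The correct answer is 29.5.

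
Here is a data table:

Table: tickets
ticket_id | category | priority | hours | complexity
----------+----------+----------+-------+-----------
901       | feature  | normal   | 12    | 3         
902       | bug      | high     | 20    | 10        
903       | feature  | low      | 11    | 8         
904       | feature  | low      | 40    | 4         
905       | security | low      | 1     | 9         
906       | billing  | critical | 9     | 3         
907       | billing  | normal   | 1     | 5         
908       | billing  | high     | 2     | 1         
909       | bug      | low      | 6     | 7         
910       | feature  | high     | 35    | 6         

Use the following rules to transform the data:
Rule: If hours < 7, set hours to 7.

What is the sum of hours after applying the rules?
155

Step 1: 4 records have hours < 7
Step 2: These records originally summed to 10
Step 3: After setting to minimum: 4 × 7 = 28
Step 4: Unaffected records sum: 127
Step 5: Final sum = 28 + 127 = 155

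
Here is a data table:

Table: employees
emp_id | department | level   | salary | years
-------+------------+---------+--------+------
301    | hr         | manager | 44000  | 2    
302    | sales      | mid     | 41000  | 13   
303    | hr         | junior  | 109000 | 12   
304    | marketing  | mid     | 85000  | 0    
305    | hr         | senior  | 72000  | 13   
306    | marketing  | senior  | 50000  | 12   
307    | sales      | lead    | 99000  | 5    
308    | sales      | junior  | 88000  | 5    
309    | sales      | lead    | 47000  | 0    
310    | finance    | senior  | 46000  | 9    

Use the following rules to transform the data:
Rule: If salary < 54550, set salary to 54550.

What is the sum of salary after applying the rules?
725750

Step 1: 5 records have salary < 54550
Step 2: These records originally summed to 228000
Step 3: After setting to minimum: 5 × 54550 = 272750
Step 4: Unaffected records sum: 453000
Step 5: Final sum = 272750 + 453000 = 725750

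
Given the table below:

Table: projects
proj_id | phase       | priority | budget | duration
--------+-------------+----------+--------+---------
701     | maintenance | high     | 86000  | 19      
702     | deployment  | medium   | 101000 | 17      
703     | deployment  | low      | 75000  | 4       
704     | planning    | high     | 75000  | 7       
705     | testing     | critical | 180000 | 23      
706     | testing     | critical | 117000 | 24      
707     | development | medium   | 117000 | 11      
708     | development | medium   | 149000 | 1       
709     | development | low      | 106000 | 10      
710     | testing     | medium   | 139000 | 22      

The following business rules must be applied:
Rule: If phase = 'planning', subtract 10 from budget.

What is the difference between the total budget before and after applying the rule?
10

Step 1: Original sum of budget = 1145000
Step 2: 1 records have phase = 'planning'
Step 3: Each affected record changes by -10
Step 4: Total change = 1 × -10 = -10
Step 5: New sum = 1145000 + -10 = 1144990
Step 6: Difference = |1144990 - 1145000| = 10
        (Sum decreased by 10)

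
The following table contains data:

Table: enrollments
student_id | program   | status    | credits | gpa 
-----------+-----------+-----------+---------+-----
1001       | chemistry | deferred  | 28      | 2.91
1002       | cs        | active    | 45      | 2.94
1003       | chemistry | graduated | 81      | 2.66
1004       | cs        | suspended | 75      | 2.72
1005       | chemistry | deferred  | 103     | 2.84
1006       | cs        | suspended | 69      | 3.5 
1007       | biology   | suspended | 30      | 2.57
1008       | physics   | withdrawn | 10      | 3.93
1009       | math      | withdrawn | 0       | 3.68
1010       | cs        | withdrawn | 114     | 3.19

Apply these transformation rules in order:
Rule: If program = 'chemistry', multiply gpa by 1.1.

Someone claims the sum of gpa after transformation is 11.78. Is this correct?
No, the correct result is 31.78.

Step 1: Calculate the correct sum after transformation
Step 2: Apply multiplier 1.1 to records where program = 'chemistry'
Step 3: Correct result = 31.78
Step 4: Claimed result = 11.78
Step 5: 31.78 ≠ 11.78
Conclusion: The claimed result is incorrect. The correct answer is 31.78.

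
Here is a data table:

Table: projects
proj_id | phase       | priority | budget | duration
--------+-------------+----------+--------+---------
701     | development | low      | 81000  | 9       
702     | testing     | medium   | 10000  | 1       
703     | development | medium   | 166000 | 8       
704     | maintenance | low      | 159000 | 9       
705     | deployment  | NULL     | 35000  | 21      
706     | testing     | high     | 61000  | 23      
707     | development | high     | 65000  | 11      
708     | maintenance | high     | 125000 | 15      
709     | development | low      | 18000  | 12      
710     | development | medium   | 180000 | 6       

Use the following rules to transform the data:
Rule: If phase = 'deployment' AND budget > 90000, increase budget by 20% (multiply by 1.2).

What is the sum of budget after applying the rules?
900000

Step 1: Find records where phase = 'deployment' AND budget > 90000
Step 2: 0 records match, summing to 0
Step 3: After multiplier: 0 × 1.2 = 0.0
Step 4: Unaffected records sum: 900000
Step 5: Final sum = 0.0 + 900000 = 900000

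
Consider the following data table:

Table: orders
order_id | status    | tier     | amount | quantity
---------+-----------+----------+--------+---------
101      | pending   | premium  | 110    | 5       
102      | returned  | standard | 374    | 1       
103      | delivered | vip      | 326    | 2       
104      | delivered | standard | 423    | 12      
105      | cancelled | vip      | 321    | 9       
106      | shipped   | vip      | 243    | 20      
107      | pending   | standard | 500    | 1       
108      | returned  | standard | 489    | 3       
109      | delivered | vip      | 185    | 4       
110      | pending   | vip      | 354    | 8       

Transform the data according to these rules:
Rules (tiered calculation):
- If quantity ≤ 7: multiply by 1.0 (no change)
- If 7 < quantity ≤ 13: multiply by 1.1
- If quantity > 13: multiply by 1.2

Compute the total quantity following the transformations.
71.9

Step 1: Tier 1 (quantity ≤ 7): 6 records, sum = 16 × 1.0 = 16.0
Step 2: Tier 2 (7 < quantity ≤ 13): 3 records, sum = 29 × 1.1 = 31.9
Step 3: Tier 3 (quantity > 13): 1 records, sum = 20 × 1.2 = 24.0
Step 4: Final sum = 16.0 + 31.9 + 24.0 = 71.9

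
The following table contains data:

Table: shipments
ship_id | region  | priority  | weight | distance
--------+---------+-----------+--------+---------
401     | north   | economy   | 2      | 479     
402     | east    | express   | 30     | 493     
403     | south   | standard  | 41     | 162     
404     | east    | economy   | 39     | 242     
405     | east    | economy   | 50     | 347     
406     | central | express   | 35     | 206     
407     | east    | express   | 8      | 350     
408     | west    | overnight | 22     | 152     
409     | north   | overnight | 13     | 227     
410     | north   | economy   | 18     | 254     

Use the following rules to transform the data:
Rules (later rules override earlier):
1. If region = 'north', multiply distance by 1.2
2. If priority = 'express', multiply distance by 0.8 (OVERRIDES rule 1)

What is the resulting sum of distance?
2894.2

Step 1: Rule 2 takes priority for records with priority = 'express'
  - 3 records: 1049 × 0.8 = 839.2
Step 2: Rule 1 applies to remaining records with region = 'north'
  - 3 records: 960 × 1.2 = 1152.0
Step 3: Other records unchanged: 903
Step 4: Final sum = 839.2 + 1152.0 + 903 = 2894.2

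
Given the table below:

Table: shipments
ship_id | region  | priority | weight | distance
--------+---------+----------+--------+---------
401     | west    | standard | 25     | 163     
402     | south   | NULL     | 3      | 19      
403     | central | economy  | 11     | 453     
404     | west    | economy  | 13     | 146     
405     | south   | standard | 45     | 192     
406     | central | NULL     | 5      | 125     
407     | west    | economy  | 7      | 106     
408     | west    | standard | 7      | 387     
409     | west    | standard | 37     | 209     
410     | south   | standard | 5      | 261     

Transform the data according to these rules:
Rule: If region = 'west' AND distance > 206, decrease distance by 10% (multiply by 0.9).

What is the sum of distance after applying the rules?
2001.4

Step 1: Find records where region = 'west' AND distance > 206
Step 2: 2 records match, summing to 596
Step 3: After multiplier: 596 × 0.9 = 536.4
Step 4: Unaffected records sum: 1465
Step 5: Final sum = 536.4 + 1465 = 2001.4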